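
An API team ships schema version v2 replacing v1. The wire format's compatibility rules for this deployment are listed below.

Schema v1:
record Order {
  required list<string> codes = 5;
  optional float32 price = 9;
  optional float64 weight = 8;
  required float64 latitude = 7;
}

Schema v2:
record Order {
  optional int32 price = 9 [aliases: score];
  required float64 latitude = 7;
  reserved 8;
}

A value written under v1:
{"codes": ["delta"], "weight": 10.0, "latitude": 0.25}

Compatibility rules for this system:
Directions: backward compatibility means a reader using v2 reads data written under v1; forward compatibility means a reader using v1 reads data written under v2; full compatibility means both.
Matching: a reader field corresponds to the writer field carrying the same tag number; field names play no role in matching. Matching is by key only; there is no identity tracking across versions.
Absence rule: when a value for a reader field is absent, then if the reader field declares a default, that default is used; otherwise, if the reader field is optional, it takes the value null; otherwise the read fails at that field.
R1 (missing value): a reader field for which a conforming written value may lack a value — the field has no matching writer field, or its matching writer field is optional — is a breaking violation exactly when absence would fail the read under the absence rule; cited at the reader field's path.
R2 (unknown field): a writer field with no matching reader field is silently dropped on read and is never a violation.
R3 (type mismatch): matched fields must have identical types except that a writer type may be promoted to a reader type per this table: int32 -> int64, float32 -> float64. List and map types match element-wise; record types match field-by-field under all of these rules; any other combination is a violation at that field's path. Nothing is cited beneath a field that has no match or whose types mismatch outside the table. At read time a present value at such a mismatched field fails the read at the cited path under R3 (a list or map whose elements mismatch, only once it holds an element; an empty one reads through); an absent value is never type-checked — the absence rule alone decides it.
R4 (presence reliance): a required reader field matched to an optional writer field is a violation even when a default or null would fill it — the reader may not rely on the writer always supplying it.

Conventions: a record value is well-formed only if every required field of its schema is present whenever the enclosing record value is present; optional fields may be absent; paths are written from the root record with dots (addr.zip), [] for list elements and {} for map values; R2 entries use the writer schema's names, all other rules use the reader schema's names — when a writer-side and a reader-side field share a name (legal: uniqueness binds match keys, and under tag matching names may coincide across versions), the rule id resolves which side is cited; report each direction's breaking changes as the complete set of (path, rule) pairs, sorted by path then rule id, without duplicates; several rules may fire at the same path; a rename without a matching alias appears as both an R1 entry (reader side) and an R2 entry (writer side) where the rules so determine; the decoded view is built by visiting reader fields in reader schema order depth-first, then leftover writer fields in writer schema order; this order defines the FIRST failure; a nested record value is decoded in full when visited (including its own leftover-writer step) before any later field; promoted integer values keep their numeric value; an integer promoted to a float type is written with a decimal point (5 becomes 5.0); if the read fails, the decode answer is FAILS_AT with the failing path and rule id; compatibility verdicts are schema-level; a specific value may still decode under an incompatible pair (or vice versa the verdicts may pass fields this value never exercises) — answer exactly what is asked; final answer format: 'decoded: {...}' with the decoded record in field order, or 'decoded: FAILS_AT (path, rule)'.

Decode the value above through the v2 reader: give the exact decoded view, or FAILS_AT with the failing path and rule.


decoded: {"price": null, "latitude": 0.25}

the writer's type comes first in each Order pair
decoding the Order value with the v2 reader:
  price := null (not supplied -> null)
  latitude := 0.25
  writer codes: unmatched, discarded
  writer weight: unmatched, discarded
  => decoded: {"price": null, "latitude": 0.25}
the other Order changes do not affect what is asked:
  field price in record Order: type float32 changed to int32 -> schema-level compatibility only; this Order value's decode is unchanged


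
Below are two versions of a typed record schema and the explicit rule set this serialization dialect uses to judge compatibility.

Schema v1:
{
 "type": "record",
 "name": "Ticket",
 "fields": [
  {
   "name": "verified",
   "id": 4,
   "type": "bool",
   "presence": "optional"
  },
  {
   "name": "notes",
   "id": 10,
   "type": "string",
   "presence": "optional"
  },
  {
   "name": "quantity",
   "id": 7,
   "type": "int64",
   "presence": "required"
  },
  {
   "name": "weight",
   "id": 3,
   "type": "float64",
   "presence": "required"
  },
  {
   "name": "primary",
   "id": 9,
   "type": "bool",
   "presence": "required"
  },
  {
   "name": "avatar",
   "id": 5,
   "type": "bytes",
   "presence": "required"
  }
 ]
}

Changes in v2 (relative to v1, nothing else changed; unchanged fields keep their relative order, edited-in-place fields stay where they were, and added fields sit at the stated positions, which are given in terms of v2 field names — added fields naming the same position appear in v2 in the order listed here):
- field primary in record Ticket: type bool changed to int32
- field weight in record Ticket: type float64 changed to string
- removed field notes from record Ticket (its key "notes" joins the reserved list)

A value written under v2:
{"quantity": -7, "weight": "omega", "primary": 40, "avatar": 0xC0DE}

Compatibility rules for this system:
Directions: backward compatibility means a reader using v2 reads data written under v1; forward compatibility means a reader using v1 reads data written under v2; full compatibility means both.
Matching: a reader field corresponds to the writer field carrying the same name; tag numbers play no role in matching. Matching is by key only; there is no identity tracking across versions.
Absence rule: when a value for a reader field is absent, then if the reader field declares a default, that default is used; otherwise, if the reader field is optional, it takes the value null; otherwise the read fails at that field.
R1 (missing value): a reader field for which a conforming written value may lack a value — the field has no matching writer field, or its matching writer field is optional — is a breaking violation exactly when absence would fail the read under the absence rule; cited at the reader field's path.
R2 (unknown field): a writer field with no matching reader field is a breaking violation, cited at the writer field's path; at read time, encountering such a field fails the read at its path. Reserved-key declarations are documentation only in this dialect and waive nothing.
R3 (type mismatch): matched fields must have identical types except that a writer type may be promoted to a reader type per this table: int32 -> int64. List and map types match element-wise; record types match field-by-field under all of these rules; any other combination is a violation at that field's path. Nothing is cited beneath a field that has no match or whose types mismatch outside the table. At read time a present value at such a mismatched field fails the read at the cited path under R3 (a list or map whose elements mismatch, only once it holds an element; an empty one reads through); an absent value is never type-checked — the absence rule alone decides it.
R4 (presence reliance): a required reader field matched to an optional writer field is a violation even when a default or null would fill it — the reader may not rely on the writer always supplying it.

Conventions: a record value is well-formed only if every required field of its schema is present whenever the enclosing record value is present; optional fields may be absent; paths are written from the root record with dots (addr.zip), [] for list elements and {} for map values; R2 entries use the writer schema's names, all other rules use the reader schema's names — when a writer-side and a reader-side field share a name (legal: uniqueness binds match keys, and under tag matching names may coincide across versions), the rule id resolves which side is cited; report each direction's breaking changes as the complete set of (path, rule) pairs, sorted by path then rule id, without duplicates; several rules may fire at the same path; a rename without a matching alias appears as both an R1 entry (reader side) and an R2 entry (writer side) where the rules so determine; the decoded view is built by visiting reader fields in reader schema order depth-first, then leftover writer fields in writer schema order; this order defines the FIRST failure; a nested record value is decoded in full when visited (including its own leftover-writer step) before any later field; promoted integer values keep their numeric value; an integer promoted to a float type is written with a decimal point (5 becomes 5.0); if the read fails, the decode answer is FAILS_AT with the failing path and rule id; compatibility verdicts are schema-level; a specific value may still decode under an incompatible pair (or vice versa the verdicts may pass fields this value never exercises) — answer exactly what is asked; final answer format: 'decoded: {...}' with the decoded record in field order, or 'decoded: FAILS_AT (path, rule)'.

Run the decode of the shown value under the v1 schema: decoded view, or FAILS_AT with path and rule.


arrows below run writer -> reader for Ticket
decode walk for Ticket under reader schema v1:
  verified := null (not supplied -> null)
  notes := null (not supplied -> null)
  quantity := -7
  read fails at weight under R3
  => FAILS_AT (weight, R3)
ruling out the remaining Ticket differences:
  field primary in record Ticket: type bool changed to int32 -> shifts the Ticket verdicts, not this decode
  removed field notes from record Ticket (its key "notes" joins the reserved list) -> shifts the Ticket verdicts, not this decode

decoded: FAILS_AT (weight, R3)


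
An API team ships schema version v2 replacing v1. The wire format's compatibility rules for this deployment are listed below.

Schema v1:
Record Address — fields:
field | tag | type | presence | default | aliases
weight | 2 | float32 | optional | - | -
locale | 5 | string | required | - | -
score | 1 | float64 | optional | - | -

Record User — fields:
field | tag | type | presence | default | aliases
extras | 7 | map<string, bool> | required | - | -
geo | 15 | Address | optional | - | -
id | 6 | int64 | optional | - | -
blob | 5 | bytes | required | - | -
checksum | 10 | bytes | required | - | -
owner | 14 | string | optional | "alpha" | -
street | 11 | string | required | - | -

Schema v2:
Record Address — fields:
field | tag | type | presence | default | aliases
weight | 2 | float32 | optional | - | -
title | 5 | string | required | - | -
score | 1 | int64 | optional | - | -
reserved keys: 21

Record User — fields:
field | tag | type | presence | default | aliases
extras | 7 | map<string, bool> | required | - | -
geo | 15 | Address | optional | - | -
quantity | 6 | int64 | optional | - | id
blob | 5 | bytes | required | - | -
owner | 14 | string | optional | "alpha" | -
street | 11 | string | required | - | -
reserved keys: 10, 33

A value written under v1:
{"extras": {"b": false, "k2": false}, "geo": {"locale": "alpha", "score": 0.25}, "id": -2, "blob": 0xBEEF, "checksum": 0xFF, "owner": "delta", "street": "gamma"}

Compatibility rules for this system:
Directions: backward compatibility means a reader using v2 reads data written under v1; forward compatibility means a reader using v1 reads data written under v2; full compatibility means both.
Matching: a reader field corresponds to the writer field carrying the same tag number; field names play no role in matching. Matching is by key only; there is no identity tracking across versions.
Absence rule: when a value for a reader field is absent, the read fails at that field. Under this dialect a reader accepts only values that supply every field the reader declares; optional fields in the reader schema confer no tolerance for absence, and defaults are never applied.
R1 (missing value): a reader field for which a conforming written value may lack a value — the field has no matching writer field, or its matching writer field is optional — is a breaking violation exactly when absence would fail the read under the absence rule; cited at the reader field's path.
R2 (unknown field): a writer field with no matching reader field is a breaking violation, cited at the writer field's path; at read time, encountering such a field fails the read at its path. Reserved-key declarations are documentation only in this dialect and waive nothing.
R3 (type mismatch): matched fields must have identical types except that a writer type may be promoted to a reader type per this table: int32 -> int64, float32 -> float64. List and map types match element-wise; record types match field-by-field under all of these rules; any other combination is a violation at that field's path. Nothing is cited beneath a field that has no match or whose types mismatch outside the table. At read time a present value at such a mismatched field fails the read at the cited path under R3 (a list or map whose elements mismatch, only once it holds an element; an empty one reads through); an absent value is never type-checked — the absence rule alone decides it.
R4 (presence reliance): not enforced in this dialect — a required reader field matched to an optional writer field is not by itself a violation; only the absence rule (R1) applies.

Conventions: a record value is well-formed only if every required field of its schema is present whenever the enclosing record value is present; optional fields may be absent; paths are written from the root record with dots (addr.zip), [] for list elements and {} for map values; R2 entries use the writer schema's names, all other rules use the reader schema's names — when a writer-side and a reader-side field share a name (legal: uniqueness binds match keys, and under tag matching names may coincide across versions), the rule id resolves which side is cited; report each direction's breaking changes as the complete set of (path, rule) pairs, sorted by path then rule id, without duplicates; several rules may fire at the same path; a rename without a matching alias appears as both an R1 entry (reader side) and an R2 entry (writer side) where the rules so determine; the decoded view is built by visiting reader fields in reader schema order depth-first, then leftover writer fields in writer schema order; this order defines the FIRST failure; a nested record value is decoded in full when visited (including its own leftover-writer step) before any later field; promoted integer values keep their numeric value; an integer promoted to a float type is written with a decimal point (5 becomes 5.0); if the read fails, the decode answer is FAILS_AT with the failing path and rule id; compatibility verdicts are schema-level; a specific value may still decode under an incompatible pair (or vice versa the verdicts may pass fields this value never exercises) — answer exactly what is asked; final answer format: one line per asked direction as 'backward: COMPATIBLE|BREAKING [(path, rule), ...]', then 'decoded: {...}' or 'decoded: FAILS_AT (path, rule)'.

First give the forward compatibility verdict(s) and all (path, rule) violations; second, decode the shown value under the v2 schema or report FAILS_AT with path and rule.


the writer's type comes first in each User pair
forward analysis of User with v1 as reader and v2 as writer:
  extras: map<string, bool> -> map<string, bool>, writer required; from extras
  geo: Address -> Address, writer optional; from geo
  id: int64 -> int64, writer optional; from quantity
  blob: bytes -> bytes, writer required; from blob
  checksum: no writer match
  owner: string -> string, writer optional; from owner
  street: string -> string, writer required; from street
  geo.weight: float32 -> float32, writer optional; from geo.weight
  geo.locale: string -> string, writer required; from geo.title
  geo.score: int64 -> float64, writer optional; from geo.score
  rule R1 violated at checksum
  rule R1 violated at geo
  rule R1 violated at geo.score
  rule R3 violated at geo.score
  rule R1 violated at geo.weight
  rule R1 violated at id
  rule R1 violated at owner
  => forward verdict for User: BREAKING, 7 violation(s)
decoding the User value with the v2 reader:
  extras := {"b": false, "k2": false}
  read fails at geo.weight under R1 (no fill)
  => FAILS_AT (geo.weight, R1)
checking off the User differences that do not matter here:
  renamed field id to quantity in record User (alias id declared on the renamed field) -> affects backward compatibility only, which is not asked
  renamed field locale to title in record Address -> triggers nothing under User's printed rules — same verdict

forward: BREAKING [(checksum, R1), (geo, R1), (geo.score, R1), (geo.score, R3), (geo.weight, R1), (id, R1), (owner, R1)]; decoded: FAILS_AT (geo.weight, R1)


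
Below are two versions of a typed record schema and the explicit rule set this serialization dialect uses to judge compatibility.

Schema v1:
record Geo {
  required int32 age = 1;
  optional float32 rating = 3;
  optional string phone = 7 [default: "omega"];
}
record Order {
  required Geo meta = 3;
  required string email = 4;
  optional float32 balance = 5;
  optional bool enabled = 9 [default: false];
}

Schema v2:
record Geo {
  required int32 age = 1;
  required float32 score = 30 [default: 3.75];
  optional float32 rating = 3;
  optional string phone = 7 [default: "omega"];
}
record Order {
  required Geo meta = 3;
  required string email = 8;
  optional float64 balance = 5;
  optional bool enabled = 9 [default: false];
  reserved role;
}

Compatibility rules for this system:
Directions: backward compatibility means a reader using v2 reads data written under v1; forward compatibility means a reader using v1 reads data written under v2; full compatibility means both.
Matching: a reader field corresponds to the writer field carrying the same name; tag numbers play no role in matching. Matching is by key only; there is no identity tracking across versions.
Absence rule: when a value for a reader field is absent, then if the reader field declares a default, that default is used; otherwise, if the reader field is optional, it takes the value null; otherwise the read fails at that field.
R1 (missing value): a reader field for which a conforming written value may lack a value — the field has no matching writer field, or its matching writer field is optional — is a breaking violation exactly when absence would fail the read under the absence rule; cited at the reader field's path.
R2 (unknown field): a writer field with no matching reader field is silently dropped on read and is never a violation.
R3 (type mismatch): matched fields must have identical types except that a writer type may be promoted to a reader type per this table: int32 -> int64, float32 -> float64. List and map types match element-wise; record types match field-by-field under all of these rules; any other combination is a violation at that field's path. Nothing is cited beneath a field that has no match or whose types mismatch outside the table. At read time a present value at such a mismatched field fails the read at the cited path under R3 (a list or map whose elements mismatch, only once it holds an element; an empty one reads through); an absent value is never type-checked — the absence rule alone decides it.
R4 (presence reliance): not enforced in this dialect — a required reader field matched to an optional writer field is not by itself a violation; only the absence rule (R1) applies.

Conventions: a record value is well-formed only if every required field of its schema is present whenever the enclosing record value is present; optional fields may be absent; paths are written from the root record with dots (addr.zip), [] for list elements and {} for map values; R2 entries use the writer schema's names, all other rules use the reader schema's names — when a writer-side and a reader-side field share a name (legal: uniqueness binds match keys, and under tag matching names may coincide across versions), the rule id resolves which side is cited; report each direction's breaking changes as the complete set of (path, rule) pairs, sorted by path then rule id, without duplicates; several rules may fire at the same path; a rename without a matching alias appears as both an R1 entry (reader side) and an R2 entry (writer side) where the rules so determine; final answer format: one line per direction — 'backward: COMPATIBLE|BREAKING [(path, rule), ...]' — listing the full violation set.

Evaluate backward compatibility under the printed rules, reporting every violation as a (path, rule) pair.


backward: COMPATIBLE []

in Order below, arrows point writer -> reader
backward analysis of Order with v2 as reader and v1 as writer:
  writer required, Geo -> Geo: reader meta maps from writer meta
  writer required, string -> string: reader email maps from writer email
  writer optional, float32 -> float64: reader balance maps from writer balance
  writer optional, bool -> bool: reader enabled maps from writer enabled
  writer required, int32 -> int32: reader meta.age maps from writer meta.age
  meta.score: no writer-side match
  writer optional, float32 -> float32: reader meta.rating maps from writer meta.rating
  writer optional, string -> string: reader meta.phone maps from writer meta.phone
  => no violations; backward on Order: COMPATIBLE
the rest of the Order diff is inert for this question:
  added field score to record Geo: required float32, tag 30, default 3.75 (in v2 it sits immediately before rating) -> triggers nothing under Order's printed rules — same verdict
  field balance in record Order: type float32 changed to float64 -> fires only in the forward direction of Order, which is not asked here
  field email in record Order: tag 4 changed to 8 -> triggers nothing under Order's printed rules — same verdict


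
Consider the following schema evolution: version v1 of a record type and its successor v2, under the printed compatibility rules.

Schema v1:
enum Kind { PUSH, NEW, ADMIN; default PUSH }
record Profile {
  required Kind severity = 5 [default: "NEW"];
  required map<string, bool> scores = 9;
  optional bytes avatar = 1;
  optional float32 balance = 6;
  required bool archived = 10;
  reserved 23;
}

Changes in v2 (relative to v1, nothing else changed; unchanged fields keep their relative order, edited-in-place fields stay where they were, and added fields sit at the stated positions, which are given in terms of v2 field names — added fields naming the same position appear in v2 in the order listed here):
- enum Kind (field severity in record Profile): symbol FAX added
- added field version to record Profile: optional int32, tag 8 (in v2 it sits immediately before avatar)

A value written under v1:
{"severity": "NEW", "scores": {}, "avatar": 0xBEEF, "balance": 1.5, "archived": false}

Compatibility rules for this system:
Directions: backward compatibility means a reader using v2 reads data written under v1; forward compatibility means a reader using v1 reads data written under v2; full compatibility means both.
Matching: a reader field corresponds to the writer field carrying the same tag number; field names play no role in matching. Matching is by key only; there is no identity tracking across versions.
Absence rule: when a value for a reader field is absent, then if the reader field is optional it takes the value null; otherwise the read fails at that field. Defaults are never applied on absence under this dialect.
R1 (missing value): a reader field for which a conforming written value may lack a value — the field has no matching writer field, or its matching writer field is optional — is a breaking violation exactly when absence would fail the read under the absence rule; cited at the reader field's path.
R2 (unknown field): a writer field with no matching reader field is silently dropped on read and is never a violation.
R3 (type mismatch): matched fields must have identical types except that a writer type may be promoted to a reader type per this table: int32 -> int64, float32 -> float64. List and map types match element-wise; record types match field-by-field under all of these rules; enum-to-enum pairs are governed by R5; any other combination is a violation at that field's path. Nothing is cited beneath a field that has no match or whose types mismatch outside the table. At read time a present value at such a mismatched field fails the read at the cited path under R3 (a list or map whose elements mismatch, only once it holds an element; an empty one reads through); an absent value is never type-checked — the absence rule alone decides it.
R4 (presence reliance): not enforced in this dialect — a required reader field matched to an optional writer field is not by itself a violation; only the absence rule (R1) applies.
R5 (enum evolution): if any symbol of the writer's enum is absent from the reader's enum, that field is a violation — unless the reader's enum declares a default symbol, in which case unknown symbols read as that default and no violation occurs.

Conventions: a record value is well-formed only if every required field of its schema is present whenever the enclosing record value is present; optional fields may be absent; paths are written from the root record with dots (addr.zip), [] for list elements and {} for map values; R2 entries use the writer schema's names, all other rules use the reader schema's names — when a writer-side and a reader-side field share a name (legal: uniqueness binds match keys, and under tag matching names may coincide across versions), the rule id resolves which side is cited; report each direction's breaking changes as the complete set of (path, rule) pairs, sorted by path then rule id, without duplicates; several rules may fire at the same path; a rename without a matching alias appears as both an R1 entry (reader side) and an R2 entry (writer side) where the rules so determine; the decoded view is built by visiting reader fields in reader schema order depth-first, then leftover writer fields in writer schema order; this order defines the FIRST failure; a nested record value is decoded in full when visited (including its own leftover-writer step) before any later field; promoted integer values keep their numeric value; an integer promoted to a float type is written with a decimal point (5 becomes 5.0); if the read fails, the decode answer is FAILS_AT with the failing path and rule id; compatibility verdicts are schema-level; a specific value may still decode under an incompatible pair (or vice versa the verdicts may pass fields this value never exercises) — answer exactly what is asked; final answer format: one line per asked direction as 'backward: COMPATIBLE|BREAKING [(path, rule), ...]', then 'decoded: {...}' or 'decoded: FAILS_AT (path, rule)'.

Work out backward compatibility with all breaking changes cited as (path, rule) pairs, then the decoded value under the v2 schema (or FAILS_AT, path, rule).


arrows below run writer -> reader for Profile
backward for Profile (reader v2, writer v1):
  severity <- severity (Kind -> Kind, writer required)
  scores <- scores (map<string, bool> -> map<string, bool>, writer required)
  version: no writer match
  avatar <- avatar (bytes -> bytes, writer optional)
  balance <- balance (float32 -> float32, writer optional)
  archived <- archived (bool -> bool, writer required)
  nothing fires on Profile: backward is COMPATIBLE
migrating the Profile value to v2:
  severity := "NEW"
  scores := {}
  version := null (absent, optional -> null)
  avatar := 0xBEEF
  balance := 1.5
  archived := false
  => decoded: {"severity": "NEW", "scores": {}, "version": null, "avatar": 0xBEEF, "balance": 1.5, "archived": false}
remaining Profile differences; none change what is asked:
  enum Kind (field severity in record Profile): symbol FAX added -> no rule fires on it in Profile's dialect; the asked verdict holds

backward: COMPATIBLE []; decoded: {"severity": "NEW", "scores": {}, "version": null, "avatar": 0xBEEF, "balance": 1.5, "archived": false}


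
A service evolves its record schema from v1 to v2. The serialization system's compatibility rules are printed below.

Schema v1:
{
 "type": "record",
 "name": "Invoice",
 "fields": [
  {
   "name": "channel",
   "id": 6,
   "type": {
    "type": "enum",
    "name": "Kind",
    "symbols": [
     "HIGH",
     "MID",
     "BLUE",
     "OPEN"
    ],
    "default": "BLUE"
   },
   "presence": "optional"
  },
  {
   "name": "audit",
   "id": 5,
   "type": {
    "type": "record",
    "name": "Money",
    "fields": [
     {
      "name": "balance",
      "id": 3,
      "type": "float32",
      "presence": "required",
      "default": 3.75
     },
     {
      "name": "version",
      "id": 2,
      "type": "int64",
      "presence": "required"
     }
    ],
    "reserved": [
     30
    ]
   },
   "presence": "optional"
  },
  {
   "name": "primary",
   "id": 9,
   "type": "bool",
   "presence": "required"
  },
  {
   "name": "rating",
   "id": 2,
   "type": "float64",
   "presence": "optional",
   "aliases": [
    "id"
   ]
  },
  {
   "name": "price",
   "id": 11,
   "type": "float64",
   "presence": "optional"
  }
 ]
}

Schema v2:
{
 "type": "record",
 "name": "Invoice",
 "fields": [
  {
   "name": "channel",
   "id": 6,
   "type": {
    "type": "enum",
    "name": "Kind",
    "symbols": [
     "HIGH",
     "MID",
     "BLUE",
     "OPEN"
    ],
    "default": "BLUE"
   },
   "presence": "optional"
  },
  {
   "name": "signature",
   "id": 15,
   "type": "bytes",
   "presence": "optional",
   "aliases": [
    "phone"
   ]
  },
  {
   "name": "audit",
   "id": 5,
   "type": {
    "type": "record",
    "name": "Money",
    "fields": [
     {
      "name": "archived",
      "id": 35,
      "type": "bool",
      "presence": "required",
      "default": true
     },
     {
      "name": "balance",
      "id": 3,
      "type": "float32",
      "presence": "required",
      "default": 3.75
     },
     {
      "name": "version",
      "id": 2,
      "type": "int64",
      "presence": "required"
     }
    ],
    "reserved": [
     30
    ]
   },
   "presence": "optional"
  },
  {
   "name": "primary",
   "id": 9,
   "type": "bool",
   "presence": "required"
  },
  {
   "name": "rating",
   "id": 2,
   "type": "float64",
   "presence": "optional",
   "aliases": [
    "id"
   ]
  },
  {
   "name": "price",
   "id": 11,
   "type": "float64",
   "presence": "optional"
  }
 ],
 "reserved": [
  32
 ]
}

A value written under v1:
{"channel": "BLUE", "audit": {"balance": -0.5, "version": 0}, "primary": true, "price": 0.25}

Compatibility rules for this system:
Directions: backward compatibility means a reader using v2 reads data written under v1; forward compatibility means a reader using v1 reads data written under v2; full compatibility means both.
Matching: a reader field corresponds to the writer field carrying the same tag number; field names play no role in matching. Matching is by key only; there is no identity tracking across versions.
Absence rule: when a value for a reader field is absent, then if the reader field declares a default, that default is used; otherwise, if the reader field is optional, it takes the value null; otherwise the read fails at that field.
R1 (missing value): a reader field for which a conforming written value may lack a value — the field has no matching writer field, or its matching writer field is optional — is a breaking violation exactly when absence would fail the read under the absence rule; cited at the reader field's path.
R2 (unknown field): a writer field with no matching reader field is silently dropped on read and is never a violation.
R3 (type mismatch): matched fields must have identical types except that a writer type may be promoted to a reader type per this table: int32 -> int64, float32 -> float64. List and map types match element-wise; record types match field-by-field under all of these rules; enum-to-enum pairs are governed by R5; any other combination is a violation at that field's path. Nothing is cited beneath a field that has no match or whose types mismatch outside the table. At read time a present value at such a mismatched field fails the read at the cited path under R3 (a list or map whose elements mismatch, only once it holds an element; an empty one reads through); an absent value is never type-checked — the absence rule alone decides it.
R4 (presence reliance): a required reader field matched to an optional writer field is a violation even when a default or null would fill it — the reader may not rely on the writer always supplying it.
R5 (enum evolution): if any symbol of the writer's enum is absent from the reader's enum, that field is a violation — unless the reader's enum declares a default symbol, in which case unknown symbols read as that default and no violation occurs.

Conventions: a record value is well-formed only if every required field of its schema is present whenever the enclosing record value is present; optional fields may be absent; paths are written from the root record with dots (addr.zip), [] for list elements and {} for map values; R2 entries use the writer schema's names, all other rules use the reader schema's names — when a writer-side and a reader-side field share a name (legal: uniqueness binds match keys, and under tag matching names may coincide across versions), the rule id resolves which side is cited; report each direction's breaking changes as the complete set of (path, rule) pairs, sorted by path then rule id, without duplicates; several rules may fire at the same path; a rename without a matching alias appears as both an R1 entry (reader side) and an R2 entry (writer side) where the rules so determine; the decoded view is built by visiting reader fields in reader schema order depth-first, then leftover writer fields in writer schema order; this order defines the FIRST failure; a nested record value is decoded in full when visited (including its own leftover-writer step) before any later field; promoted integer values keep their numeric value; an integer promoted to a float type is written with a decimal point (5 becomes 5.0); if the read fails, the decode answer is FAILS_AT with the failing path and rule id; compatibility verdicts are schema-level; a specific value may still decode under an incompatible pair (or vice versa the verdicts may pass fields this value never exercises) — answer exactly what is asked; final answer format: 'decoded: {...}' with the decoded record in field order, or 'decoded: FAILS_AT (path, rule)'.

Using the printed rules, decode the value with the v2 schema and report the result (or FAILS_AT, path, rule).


the writer's type comes first in each Invoice pair
migrating the Invoice value to v2:
  channel := "BLUE"
  signature := null (missing; optional => null)
  audit.archived := true (missing; default applied)
  audit.balance := -0.5
  audit.version := 0
  primary := true
  rating := null (missing; optional => null)
  price := 0.25
  => decoded: {"channel": "BLUE", "signature": null, "audit": {"archived": true, "balance": -0.5, "version": 0}, "primary": true, "rating": null, "price": 0.25}

decoded: {"channel": "BLUE", "signature": null, "audit": {"archived": true, "balance": -0.5, "version": 0}, "primary": true, "rating": null, "price": 0.25}


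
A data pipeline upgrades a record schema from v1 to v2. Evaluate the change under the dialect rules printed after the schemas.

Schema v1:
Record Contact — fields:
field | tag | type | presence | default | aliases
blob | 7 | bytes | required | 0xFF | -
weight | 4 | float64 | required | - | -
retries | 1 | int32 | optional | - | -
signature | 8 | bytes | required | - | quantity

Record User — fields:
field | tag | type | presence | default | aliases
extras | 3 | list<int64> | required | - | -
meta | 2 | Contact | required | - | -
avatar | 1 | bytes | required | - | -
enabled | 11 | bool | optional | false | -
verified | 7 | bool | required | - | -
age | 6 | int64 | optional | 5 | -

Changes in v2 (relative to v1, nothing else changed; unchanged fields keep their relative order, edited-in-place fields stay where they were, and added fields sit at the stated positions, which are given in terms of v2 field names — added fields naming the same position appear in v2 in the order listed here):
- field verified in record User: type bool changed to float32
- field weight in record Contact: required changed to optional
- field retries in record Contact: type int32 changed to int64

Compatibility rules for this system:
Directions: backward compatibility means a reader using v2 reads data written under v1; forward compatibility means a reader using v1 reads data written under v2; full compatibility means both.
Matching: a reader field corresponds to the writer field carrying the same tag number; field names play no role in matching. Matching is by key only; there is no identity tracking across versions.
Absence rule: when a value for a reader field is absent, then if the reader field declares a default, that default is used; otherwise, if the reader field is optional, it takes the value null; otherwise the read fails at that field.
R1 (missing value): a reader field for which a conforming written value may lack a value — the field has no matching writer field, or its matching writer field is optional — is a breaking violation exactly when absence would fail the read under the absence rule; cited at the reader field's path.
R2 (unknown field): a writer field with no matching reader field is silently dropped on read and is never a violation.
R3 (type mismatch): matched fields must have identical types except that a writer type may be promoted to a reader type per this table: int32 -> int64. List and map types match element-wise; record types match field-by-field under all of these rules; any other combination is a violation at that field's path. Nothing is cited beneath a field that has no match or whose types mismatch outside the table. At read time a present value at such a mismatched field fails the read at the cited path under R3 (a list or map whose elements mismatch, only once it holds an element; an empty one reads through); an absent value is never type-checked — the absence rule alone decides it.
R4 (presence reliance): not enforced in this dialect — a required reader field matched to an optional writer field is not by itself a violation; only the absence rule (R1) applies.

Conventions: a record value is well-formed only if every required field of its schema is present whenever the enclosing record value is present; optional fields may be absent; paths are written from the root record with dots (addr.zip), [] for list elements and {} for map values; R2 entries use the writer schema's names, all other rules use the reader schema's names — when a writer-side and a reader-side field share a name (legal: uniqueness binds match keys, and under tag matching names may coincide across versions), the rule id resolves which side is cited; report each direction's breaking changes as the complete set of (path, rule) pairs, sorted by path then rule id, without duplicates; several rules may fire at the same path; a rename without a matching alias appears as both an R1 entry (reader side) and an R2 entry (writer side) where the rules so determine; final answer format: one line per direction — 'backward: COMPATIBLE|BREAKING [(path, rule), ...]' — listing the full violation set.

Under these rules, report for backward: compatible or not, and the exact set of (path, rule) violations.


the writer's type comes first in each User pair
backward pass over User, reader schema v2, writer schema v1:
  extras <- extras (list<int64> -> list<int64>, writer required)
  meta <- meta (Contact -> Contact, writer required)
  avatar <- avatar (bytes -> bytes, writer required)
  enabled <- enabled (bool -> bool, writer optional)
  verified <- verified (bool -> float32, writer required)
  age <- age (int64 -> int64, writer optional)
  meta.blob <- meta.blob (bytes -> bytes, writer required)
  meta.weight <- meta.weight (float64 -> float64, writer required)
  meta.retries <- meta.retries (int32 -> int64, writer optional)
  meta.signature <- meta.signature (bytes -> bytes, writer required)
  breaking: (verified, R3)
  backward on User therefore BREAKING (1)
the rest of the User diff is inert for this question:
  field weight in record Contact: required changed to optional -> its effect on User is confined to the forward direction, not asked
  field retries in record Contact: type int32 changed to int64 -> its effect on User is confined to the forward direction, not asked

backward: BREAKING [(verified, R3)]
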